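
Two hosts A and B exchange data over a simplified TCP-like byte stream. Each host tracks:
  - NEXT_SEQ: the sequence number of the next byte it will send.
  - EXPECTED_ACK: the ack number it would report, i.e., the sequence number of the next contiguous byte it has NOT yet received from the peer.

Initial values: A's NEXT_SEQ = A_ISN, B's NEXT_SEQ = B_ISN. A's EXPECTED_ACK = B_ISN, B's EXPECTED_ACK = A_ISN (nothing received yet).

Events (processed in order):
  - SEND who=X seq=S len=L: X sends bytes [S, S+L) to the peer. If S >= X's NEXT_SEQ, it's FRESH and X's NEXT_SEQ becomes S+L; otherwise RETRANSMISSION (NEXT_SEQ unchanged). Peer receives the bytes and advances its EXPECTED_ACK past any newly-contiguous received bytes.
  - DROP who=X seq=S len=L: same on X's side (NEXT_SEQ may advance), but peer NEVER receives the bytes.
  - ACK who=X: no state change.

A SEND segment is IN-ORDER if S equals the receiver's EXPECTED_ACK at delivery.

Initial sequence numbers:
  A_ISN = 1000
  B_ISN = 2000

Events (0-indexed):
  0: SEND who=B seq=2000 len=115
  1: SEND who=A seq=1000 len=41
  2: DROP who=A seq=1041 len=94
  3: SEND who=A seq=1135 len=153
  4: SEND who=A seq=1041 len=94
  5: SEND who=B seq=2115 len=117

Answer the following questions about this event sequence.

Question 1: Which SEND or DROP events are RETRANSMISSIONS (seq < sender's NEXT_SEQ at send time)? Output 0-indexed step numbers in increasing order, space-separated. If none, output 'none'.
Step 0: SEND seq=2000 -> fresh
Step 1: SEND seq=1000 -> fresh
Step 2: DROP seq=1041 -> fresh
Step 3: SEND seq=1135 -> fresh
Step 4: SEND seq=1041 -> retransmit
Step 5: SEND seq=2115 -> fresh

Answer: 4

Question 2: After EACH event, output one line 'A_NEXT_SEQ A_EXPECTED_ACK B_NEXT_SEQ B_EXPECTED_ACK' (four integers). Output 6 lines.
1000 2115 2115 1000
1041 2115 2115 1041
1135 2115 2115 1041
1288 2115 2115 1041
1288 2115 2115 1288
1288 2232 2232 1288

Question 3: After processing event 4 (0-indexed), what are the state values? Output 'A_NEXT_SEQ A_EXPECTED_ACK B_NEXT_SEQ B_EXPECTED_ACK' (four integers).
After event 0: A_seq=1000 A_ack=2115 B_seq=2115 B_ack=1000
After event 1: A_seq=1041 A_ack=2115 B_seq=2115 B_ack=1041
After event 2: A_seq=1135 A_ack=2115 B_seq=2115 B_ack=1041
After event 3: A_seq=1288 A_ack=2115 B_seq=2115 B_ack=1041
After event 4: A_seq=1288 A_ack=2115 B_seq=2115 B_ack=1288

1288 2115 2115 1288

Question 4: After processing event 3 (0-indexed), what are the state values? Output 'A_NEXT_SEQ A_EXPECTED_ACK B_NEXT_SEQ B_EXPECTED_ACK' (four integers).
After event 0: A_seq=1000 A_ack=2115 B_seq=2115 B_ack=1000
After event 1: A_seq=1041 A_ack=2115 B_seq=2115 B_ack=1041
After event 2: A_seq=1135 A_ack=2115 B_seq=2115 B_ack=1041
After event 3: A_seq=1288 A_ack=2115 B_seq=2115 B_ack=1041

1288 2115 2115 1041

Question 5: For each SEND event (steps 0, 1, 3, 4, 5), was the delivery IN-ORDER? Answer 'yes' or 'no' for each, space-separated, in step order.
Step 0: SEND seq=2000 -> in-order
Step 1: SEND seq=1000 -> in-order
Step 3: SEND seq=1135 -> out-of-order
Step 4: SEND seq=1041 -> in-order
Step 5: SEND seq=2115 -> in-order

Answer: yes yes no yes yes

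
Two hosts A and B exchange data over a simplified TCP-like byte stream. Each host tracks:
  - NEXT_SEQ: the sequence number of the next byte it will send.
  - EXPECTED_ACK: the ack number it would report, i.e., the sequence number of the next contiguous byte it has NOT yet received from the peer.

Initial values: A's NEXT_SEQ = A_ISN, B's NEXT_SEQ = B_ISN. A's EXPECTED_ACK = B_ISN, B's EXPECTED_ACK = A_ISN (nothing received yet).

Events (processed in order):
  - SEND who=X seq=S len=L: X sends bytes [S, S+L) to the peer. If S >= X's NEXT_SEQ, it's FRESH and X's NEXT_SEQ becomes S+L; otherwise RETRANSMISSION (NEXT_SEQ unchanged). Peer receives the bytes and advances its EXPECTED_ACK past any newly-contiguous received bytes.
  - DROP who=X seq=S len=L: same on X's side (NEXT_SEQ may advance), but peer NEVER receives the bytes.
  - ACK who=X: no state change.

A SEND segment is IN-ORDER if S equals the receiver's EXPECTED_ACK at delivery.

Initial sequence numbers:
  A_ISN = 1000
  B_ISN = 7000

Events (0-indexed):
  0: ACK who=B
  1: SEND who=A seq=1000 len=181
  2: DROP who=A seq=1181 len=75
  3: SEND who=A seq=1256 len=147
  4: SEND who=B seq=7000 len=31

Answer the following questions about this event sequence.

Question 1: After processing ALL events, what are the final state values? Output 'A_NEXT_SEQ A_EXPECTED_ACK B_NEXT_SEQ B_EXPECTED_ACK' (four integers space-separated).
Answer: 1403 7031 7031 1181

Derivation:
After event 0: A_seq=1000 A_ack=7000 B_seq=7000 B_ack=1000
After event 1: A_seq=1181 A_ack=7000 B_seq=7000 B_ack=1181
After event 2: A_seq=1256 A_ack=7000 B_seq=7000 B_ack=1181
After event 3: A_seq=1403 A_ack=7000 B_seq=7000 B_ack=1181
After event 4: A_seq=1403 A_ack=7031 B_seq=7031 B_ack=1181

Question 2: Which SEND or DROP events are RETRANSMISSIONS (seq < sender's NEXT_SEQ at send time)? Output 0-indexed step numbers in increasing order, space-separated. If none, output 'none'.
Answer: none

Derivation:
Step 1: SEND seq=1000 -> fresh
Step 2: DROP seq=1181 -> fresh
Step 3: SEND seq=1256 -> fresh
Step 4: SEND seq=7000 -> fresh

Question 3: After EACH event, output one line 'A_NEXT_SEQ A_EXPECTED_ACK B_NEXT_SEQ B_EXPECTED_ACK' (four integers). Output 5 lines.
1000 7000 7000 1000
1181 7000 7000 1181
1256 7000 7000 1181
1403 7000 7000 1181
1403 7031 7031 1181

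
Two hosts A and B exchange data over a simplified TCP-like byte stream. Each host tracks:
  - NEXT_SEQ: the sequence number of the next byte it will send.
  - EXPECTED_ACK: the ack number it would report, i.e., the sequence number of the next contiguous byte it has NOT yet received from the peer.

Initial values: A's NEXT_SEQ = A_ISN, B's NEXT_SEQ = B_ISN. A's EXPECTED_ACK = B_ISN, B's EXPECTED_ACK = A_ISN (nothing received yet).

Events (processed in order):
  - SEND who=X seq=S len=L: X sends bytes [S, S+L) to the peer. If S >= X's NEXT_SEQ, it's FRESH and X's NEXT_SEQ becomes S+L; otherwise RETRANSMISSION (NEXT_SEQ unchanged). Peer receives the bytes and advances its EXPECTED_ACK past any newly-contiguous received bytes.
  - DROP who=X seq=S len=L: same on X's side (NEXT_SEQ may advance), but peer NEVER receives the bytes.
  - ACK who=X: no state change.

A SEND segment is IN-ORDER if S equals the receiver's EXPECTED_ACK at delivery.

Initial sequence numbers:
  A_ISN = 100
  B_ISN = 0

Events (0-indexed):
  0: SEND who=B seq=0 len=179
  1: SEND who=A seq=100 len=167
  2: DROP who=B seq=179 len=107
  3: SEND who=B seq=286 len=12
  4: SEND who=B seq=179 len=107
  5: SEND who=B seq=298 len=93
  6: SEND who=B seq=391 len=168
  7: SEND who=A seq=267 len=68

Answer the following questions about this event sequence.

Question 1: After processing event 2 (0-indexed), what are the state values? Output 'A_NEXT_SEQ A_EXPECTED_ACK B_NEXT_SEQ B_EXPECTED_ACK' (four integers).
After event 0: A_seq=100 A_ack=179 B_seq=179 B_ack=100
After event 1: A_seq=267 A_ack=179 B_seq=179 B_ack=267
After event 2: A_seq=267 A_ack=179 B_seq=286 B_ack=267

267 179 286 267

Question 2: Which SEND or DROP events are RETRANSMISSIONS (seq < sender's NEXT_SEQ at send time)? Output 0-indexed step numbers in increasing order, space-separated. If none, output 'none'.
Step 0: SEND seq=0 -> fresh
Step 1: SEND seq=100 -> fresh
Step 2: DROP seq=179 -> fresh
Step 3: SEND seq=286 -> fresh
Step 4: SEND seq=179 -> retransmit
Step 5: SEND seq=298 -> fresh
Step 6: SEND seq=391 -> fresh
Step 7: SEND seq=267 -> fresh

Answer: 4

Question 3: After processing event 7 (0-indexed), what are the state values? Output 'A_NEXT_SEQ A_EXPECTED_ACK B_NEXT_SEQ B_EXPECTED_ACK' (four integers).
After event 0: A_seq=100 A_ack=179 B_seq=179 B_ack=100
After event 1: A_seq=267 A_ack=179 B_seq=179 B_ack=267
After event 2: A_seq=267 A_ack=179 B_seq=286 B_ack=267
After event 3: A_seq=267 A_ack=179 B_seq=298 B_ack=267
After event 4: A_seq=267 A_ack=298 B_seq=298 B_ack=267
After event 5: A_seq=267 A_ack=391 B_seq=391 B_ack=267
After event 6: A_seq=267 A_ack=559 B_seq=559 B_ack=267
After event 7: A_seq=335 A_ack=559 B_seq=559 B_ack=335

335 559 559 335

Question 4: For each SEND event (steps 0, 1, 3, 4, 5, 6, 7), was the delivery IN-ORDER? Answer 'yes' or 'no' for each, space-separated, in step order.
Step 0: SEND seq=0 -> in-order
Step 1: SEND seq=100 -> in-order
Step 3: SEND seq=286 -> out-of-order
Step 4: SEND seq=179 -> in-order
Step 5: SEND seq=298 -> in-order
Step 6: SEND seq=391 -> in-order
Step 7: SEND seq=267 -> in-order

Answer: yes yes no yes yes yes yes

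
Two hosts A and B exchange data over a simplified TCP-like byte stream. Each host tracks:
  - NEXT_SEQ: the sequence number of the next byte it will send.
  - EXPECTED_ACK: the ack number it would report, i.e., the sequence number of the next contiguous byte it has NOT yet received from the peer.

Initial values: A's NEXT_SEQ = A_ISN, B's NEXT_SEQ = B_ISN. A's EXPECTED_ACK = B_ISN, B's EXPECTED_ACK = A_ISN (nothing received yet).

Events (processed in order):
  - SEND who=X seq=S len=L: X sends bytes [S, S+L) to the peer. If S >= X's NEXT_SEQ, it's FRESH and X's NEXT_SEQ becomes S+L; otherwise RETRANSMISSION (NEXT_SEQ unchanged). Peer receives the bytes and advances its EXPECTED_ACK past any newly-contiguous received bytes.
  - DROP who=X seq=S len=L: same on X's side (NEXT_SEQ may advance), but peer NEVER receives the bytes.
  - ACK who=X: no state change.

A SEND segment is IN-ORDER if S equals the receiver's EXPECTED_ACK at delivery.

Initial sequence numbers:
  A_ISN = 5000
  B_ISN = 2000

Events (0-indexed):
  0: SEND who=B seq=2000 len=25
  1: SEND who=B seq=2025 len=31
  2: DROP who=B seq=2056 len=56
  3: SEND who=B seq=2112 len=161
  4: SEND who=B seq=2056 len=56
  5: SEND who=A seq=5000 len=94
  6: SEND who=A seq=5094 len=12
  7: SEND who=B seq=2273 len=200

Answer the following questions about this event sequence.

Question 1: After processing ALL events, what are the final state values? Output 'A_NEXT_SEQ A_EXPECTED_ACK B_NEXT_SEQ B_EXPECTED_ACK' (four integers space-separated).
After event 0: A_seq=5000 A_ack=2025 B_seq=2025 B_ack=5000
After event 1: A_seq=5000 A_ack=2056 B_seq=2056 B_ack=5000
After event 2: A_seq=5000 A_ack=2056 B_seq=2112 B_ack=5000
After event 3: A_seq=5000 A_ack=2056 B_seq=2273 B_ack=5000
After event 4: A_seq=5000 A_ack=2273 B_seq=2273 B_ack=5000
After event 5: A_seq=5094 A_ack=2273 B_seq=2273 B_ack=5094
After event 6: A_seq=5106 A_ack=2273 B_seq=2273 B_ack=5106
After event 7: A_seq=5106 A_ack=2473 B_seq=2473 B_ack=5106

Answer: 5106 2473 2473 5106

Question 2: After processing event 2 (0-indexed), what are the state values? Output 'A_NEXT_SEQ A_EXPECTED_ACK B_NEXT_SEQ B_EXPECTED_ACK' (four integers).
After event 0: A_seq=5000 A_ack=2025 B_seq=2025 B_ack=5000
After event 1: A_seq=5000 A_ack=2056 B_seq=2056 B_ack=5000
After event 2: A_seq=5000 A_ack=2056 B_seq=2112 B_ack=5000

5000 2056 2112 5000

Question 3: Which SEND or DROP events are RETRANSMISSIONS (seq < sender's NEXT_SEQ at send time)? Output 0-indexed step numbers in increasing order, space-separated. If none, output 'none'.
Answer: 4

Derivation:
Step 0: SEND seq=2000 -> fresh
Step 1: SEND seq=2025 -> fresh
Step 2: DROP seq=2056 -> fresh
Step 3: SEND seq=2112 -> fresh
Step 4: SEND seq=2056 -> retransmit
Step 5: SEND seq=5000 -> fresh
Step 6: SEND seq=5094 -> fresh
Step 7: SEND seq=2273 -> fresh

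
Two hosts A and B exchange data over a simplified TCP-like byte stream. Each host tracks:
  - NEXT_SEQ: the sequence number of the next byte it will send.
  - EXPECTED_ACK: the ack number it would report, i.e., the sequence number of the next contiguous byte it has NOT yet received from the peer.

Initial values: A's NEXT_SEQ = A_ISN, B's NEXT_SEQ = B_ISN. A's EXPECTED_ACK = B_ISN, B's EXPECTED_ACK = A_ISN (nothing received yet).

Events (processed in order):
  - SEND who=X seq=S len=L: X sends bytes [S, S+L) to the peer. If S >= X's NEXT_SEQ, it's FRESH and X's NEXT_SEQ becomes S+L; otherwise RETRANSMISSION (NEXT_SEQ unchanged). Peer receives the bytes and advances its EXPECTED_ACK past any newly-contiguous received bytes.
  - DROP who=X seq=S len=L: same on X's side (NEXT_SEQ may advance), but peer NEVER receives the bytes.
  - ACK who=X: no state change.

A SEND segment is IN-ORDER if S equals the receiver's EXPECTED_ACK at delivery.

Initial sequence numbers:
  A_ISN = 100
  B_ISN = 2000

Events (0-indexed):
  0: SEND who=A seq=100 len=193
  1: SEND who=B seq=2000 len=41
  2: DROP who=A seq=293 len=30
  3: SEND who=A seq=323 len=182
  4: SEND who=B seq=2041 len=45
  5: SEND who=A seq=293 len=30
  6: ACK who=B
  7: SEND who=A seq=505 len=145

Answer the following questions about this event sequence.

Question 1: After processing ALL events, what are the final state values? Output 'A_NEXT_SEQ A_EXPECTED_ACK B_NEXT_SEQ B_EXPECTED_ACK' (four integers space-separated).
After event 0: A_seq=293 A_ack=2000 B_seq=2000 B_ack=293
After event 1: A_seq=293 A_ack=2041 B_seq=2041 B_ack=293
After event 2: A_seq=323 A_ack=2041 B_seq=2041 B_ack=293
After event 3: A_seq=505 A_ack=2041 B_seq=2041 B_ack=293
After event 4: A_seq=505 A_ack=2086 B_seq=2086 B_ack=293
After event 5: A_seq=505 A_ack=2086 B_seq=2086 B_ack=505
After event 6: A_seq=505 A_ack=2086 B_seq=2086 B_ack=505
After event 7: A_seq=650 A_ack=2086 B_seq=2086 B_ack=650

Answer: 650 2086 2086 650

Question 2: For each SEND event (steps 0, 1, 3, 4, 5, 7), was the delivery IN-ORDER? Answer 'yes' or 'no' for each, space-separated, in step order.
Step 0: SEND seq=100 -> in-order
Step 1: SEND seq=2000 -> in-order
Step 3: SEND seq=323 -> out-of-order
Step 4: SEND seq=2041 -> in-order
Step 5: SEND seq=293 -> in-order
Step 7: SEND seq=505 -> in-order

Answer: yes yes no yes yes yes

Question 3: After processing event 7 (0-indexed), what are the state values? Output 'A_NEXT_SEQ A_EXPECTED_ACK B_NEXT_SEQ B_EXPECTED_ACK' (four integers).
After event 0: A_seq=293 A_ack=2000 B_seq=2000 B_ack=293
After event 1: A_seq=293 A_ack=2041 B_seq=2041 B_ack=293
After event 2: A_seq=323 A_ack=2041 B_seq=2041 B_ack=293
After event 3: A_seq=505 A_ack=2041 B_seq=2041 B_ack=293
After event 4: A_seq=505 A_ack=2086 B_seq=2086 B_ack=293
After event 5: A_seq=505 A_ack=2086 B_seq=2086 B_ack=505
After event 6: A_seq=505 A_ack=2086 B_seq=2086 B_ack=505
After event 7: A_seq=650 A_ack=2086 B_seq=2086 B_ack=650

650 2086 2086 650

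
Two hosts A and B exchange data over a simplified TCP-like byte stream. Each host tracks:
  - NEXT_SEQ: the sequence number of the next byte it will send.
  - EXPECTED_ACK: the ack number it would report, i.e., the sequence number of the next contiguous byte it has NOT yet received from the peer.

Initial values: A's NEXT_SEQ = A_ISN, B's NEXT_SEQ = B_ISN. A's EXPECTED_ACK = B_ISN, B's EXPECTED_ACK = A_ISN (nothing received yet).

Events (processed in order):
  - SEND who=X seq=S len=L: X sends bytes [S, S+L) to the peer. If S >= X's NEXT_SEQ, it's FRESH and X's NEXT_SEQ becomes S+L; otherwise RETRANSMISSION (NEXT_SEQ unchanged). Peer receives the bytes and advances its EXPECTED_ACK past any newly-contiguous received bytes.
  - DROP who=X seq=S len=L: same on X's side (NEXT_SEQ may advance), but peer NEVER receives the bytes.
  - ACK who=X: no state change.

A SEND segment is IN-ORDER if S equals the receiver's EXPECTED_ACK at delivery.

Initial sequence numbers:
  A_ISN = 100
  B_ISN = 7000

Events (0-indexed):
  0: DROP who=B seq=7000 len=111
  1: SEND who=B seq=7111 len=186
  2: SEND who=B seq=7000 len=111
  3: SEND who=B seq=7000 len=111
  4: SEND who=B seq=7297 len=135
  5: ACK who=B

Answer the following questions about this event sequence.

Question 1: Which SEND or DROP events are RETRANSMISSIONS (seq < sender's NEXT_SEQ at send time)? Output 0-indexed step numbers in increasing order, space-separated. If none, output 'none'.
Step 0: DROP seq=7000 -> fresh
Step 1: SEND seq=7111 -> fresh
Step 2: SEND seq=7000 -> retransmit
Step 3: SEND seq=7000 -> retransmit
Step 4: SEND seq=7297 -> fresh

Answer: 2 3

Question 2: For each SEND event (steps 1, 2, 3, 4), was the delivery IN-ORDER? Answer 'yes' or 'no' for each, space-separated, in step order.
Step 1: SEND seq=7111 -> out-of-order
Step 2: SEND seq=7000 -> in-order
Step 3: SEND seq=7000 -> out-of-order
Step 4: SEND seq=7297 -> in-order

Answer: no yes no yes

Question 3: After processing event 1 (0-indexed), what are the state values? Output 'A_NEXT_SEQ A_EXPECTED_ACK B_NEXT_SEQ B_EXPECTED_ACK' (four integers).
After event 0: A_seq=100 A_ack=7000 B_seq=7111 B_ack=100
After event 1: A_seq=100 A_ack=7000 B_seq=7297 B_ack=100

100 7000 7297 100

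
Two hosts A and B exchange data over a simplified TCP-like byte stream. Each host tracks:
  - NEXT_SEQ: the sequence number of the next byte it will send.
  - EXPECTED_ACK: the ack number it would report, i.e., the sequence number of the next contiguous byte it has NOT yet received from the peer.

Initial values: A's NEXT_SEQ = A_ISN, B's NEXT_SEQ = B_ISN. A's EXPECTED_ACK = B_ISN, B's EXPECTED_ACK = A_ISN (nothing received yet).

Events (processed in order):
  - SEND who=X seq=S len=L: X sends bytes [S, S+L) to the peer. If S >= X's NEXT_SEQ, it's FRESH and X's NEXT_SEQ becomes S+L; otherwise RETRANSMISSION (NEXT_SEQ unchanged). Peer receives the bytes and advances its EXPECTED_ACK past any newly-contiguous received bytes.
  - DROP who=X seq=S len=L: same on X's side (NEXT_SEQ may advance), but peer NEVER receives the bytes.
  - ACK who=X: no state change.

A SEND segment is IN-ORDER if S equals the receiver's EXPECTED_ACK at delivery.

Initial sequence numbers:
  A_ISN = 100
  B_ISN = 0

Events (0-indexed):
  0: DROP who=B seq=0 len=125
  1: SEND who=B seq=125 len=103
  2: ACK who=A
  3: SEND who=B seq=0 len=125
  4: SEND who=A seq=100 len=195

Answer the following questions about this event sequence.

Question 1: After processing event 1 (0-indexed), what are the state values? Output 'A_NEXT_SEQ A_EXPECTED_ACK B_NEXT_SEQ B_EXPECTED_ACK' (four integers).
After event 0: A_seq=100 A_ack=0 B_seq=125 B_ack=100
After event 1: A_seq=100 A_ack=0 B_seq=228 B_ack=100

100 0 228 100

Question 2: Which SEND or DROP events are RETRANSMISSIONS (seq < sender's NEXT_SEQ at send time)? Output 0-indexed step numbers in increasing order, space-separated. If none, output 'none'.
Answer: 3

Derivation:
Step 0: DROP seq=0 -> fresh
Step 1: SEND seq=125 -> fresh
Step 3: SEND seq=0 -> retransmit
Step 4: SEND seq=100 -> fresh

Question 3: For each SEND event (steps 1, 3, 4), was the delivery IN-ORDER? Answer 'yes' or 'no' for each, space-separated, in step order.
Answer: no yes yes

Derivation:
Step 1: SEND seq=125 -> out-of-order
Step 3: SEND seq=0 -> in-order
Step 4: SEND seq=100 -> in-order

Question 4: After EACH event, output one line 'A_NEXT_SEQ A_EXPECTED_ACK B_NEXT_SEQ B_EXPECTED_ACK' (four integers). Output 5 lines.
100 0 125 100
100 0 228 100
100 0 228 100
100 228 228 100
295 228 228 295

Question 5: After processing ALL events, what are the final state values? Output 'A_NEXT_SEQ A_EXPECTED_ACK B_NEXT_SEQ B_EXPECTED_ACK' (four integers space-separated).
After event 0: A_seq=100 A_ack=0 B_seq=125 B_ack=100
After event 1: A_seq=100 A_ack=0 B_seq=228 B_ack=100
After event 2: A_seq=100 A_ack=0 B_seq=228 B_ack=100
After event 3: A_seq=100 A_ack=228 B_seq=228 B_ack=100
After event 4: A_seq=295 A_ack=228 B_seq=228 B_ack=295

Answer: 295 228 228 295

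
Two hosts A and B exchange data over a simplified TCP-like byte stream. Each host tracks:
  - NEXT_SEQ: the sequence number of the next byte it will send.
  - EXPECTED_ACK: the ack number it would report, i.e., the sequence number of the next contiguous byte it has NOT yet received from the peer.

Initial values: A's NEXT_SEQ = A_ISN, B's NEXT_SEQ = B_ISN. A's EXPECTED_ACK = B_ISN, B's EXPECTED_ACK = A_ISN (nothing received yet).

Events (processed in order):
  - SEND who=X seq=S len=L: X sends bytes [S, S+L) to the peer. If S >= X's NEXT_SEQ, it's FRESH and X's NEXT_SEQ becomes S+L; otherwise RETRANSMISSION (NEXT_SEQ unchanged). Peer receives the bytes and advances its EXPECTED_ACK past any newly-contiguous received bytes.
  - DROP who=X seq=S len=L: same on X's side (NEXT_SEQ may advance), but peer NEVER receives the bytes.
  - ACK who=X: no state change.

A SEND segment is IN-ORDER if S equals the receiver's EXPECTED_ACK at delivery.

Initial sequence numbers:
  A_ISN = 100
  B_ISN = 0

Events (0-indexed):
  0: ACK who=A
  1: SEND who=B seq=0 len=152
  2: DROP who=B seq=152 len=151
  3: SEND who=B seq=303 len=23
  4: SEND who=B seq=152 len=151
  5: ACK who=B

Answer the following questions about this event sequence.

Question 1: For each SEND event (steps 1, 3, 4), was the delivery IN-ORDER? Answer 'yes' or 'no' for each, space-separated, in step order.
Answer: yes no yes

Derivation:
Step 1: SEND seq=0 -> in-order
Step 3: SEND seq=303 -> out-of-order
Step 4: SEND seq=152 -> in-order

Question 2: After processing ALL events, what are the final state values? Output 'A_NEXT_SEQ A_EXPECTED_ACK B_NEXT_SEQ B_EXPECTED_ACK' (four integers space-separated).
Answer: 100 326 326 100

Derivation:
After event 0: A_seq=100 A_ack=0 B_seq=0 B_ack=100
After event 1: A_seq=100 A_ack=152 B_seq=152 B_ack=100
After event 2: A_seq=100 A_ack=152 B_seq=303 B_ack=100
After event 3: A_seq=100 A_ack=152 B_seq=326 B_ack=100
After event 4: A_seq=100 A_ack=326 B_seq=326 B_ack=100
After event 5: A_seq=100 A_ack=326 B_seq=326 B_ack=100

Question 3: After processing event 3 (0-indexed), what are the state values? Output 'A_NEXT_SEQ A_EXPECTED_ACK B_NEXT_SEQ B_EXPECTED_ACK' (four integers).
After event 0: A_seq=100 A_ack=0 B_seq=0 B_ack=100
After event 1: A_seq=100 A_ack=152 B_seq=152 B_ack=100
After event 2: A_seq=100 A_ack=152 B_seq=303 B_ack=100
After event 3: A_seq=100 A_ack=152 B_seq=326 B_ack=100

100 152 326 100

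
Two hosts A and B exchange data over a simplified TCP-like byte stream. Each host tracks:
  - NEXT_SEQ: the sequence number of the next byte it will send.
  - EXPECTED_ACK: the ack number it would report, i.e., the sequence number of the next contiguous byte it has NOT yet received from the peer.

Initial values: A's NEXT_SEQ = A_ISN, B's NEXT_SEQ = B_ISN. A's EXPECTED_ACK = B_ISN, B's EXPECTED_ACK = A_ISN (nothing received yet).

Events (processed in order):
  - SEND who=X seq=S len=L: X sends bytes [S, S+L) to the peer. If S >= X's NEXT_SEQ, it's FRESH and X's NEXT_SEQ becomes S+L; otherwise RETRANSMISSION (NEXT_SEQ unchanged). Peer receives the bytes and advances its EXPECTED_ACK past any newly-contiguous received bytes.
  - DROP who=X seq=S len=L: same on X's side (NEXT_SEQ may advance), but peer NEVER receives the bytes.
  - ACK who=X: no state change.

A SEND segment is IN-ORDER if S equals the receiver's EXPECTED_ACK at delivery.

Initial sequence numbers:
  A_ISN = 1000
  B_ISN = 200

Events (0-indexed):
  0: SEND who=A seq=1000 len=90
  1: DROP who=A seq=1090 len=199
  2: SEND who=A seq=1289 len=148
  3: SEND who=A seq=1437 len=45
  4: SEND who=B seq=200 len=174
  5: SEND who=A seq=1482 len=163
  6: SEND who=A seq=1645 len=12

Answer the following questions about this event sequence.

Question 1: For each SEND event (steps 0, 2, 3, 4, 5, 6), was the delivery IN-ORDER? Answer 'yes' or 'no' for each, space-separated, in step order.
Step 0: SEND seq=1000 -> in-order
Step 2: SEND seq=1289 -> out-of-order
Step 3: SEND seq=1437 -> out-of-order
Step 4: SEND seq=200 -> in-order
Step 5: SEND seq=1482 -> out-of-order
Step 6: SEND seq=1645 -> out-of-order

Answer: yes no no yes no no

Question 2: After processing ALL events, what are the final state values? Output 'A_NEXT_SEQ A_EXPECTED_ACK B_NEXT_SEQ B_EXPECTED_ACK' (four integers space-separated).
After event 0: A_seq=1090 A_ack=200 B_seq=200 B_ack=1090
After event 1: A_seq=1289 A_ack=200 B_seq=200 B_ack=1090
After event 2: A_seq=1437 A_ack=200 B_seq=200 B_ack=1090
After event 3: A_seq=1482 A_ack=200 B_seq=200 B_ack=1090
After event 4: A_seq=1482 A_ack=374 B_seq=374 B_ack=1090
After event 5: A_seq=1645 A_ack=374 B_seq=374 B_ack=1090
After event 6: A_seq=1657 A_ack=374 B_seq=374 B_ack=1090

Answer: 1657 374 374 1090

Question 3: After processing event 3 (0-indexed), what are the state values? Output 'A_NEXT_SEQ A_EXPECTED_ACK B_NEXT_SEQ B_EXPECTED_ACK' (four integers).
After event 0: A_seq=1090 A_ack=200 B_seq=200 B_ack=1090
After event 1: A_seq=1289 A_ack=200 B_seq=200 B_ack=1090
After event 2: A_seq=1437 A_ack=200 B_seq=200 B_ack=1090
After event 3: A_seq=1482 A_ack=200 B_seq=200 B_ack=1090

1482 200 200 1090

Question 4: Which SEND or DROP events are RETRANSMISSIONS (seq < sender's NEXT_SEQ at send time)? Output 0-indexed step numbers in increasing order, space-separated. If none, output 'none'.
Step 0: SEND seq=1000 -> fresh
Step 1: DROP seq=1090 -> fresh
Step 2: SEND seq=1289 -> fresh
Step 3: SEND seq=1437 -> fresh
Step 4: SEND seq=200 -> fresh
Step 5: SEND seq=1482 -> fresh
Step 6: SEND seq=1645 -> fresh

Answer: none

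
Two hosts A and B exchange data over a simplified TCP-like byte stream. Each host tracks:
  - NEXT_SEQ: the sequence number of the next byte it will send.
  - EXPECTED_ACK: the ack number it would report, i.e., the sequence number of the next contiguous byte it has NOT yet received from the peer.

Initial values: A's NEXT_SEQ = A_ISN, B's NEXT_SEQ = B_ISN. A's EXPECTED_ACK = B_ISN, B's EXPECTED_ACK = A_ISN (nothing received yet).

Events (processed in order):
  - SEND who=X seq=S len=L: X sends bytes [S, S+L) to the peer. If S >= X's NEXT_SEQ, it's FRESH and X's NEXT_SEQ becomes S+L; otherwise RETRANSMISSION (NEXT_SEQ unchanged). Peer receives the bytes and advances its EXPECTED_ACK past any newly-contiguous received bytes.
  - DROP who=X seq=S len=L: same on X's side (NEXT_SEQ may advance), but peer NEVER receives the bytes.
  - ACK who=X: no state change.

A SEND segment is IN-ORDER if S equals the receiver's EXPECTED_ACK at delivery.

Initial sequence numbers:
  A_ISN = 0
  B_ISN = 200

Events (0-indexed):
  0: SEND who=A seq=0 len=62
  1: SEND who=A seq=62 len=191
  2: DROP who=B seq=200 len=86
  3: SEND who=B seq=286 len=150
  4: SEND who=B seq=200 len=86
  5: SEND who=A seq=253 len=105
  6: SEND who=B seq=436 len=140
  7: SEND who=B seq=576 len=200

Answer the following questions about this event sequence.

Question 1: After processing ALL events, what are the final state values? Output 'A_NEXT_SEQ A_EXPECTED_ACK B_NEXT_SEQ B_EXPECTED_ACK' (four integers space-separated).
Answer: 358 776 776 358

Derivation:
After event 0: A_seq=62 A_ack=200 B_seq=200 B_ack=62
After event 1: A_seq=253 A_ack=200 B_seq=200 B_ack=253
After event 2: A_seq=253 A_ack=200 B_seq=286 B_ack=253
After event 3: A_seq=253 A_ack=200 B_seq=436 B_ack=253
After event 4: A_seq=253 A_ack=436 B_seq=436 B_ack=253
After event 5: A_seq=358 A_ack=436 B_seq=436 B_ack=358
After event 6: A_seq=358 A_ack=576 B_seq=576 B_ack=358
After event 7: A_seq=358 A_ack=776 B_seq=776 B_ack=358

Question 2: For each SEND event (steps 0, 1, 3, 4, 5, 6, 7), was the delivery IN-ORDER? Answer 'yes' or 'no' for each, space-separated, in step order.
Answer: yes yes no yes yes yes yes

Derivation:
Step 0: SEND seq=0 -> in-order
Step 1: SEND seq=62 -> in-order
Step 3: SEND seq=286 -> out-of-order
Step 4: SEND seq=200 -> in-order
Step 5: SEND seq=253 -> in-order
Step 6: SEND seq=436 -> in-order
Step 7: SEND seq=576 -> in-order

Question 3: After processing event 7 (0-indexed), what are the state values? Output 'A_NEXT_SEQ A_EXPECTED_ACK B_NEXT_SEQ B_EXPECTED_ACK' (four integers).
After event 0: A_seq=62 A_ack=200 B_seq=200 B_ack=62
After event 1: A_seq=253 A_ack=200 B_seq=200 B_ack=253
After event 2: A_seq=253 A_ack=200 B_seq=286 B_ack=253
After event 3: A_seq=253 A_ack=200 B_seq=436 B_ack=253
After event 4: A_seq=253 A_ack=436 B_seq=436 B_ack=253
After event 5: A_seq=358 A_ack=436 B_seq=436 B_ack=358
After event 6: A_seq=358 A_ack=576 B_seq=576 B_ack=358
After event 7: A_seq=358 A_ack=776 B_seq=776 B_ack=358

358 776 776 358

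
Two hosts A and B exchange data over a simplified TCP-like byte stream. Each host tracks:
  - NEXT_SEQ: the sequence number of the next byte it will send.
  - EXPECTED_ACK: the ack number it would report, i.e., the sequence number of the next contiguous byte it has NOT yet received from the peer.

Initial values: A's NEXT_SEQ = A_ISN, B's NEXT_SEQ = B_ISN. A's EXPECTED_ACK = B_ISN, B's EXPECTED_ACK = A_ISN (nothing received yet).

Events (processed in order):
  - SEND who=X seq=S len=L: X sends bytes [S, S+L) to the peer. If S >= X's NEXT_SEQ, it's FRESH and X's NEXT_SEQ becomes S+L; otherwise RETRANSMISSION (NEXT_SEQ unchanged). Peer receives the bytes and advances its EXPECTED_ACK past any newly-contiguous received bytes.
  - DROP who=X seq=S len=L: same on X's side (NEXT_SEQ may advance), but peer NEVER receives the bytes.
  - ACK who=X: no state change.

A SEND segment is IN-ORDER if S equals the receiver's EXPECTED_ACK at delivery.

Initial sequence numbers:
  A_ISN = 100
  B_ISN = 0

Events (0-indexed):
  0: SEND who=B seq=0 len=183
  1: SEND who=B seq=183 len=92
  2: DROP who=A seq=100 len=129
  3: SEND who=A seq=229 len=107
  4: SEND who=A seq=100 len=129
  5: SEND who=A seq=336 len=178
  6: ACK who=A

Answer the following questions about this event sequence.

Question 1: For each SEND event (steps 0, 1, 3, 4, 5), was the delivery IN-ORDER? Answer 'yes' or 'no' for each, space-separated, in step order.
Answer: yes yes no yes yes

Derivation:
Step 0: SEND seq=0 -> in-order
Step 1: SEND seq=183 -> in-order
Step 3: SEND seq=229 -> out-of-order
Step 4: SEND seq=100 -> in-order
Step 5: SEND seq=336 -> in-order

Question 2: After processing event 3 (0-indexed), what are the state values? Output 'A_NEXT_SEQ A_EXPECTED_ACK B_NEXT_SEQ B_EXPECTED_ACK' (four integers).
After event 0: A_seq=100 A_ack=183 B_seq=183 B_ack=100
After event 1: A_seq=100 A_ack=275 B_seq=275 B_ack=100
After event 2: A_seq=229 A_ack=275 B_seq=275 B_ack=100
After event 3: A_seq=336 A_ack=275 B_seq=275 B_ack=100

336 275 275 100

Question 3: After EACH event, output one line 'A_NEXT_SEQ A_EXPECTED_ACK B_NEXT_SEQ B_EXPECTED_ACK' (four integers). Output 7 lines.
100 183 183 100
100 275 275 100
229 275 275 100
336 275 275 100
336 275 275 336
514 275 275 514
514 275 275 514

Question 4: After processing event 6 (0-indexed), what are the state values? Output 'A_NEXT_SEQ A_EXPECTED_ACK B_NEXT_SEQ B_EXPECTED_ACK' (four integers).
After event 0: A_seq=100 A_ack=183 B_seq=183 B_ack=100
After event 1: A_seq=100 A_ack=275 B_seq=275 B_ack=100
After event 2: A_seq=229 A_ack=275 B_seq=275 B_ack=100
After event 3: A_seq=336 A_ack=275 B_seq=275 B_ack=100
After event 4: A_seq=336 A_ack=275 B_seq=275 B_ack=336
After event 5: A_seq=514 A_ack=275 B_seq=275 B_ack=514
After event 6: A_seq=514 A_ack=275 B_seq=275 B_ack=514

514 275 275 514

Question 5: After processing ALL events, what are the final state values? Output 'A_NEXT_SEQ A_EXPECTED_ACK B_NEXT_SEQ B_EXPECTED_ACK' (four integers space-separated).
After event 0: A_seq=100 A_ack=183 B_seq=183 B_ack=100
After event 1: A_seq=100 A_ack=275 B_seq=275 B_ack=100
After event 2: A_seq=229 A_ack=275 B_seq=275 B_ack=100
After event 3: A_seq=336 A_ack=275 B_seq=275 B_ack=100
After event 4: A_seq=336 A_ack=275 B_seq=275 B_ack=336
After event 5: A_seq=514 A_ack=275 B_seq=275 B_ack=514
After event 6: A_seq=514 A_ack=275 B_seq=275 B_ack=514

Answer: 514 275 275 514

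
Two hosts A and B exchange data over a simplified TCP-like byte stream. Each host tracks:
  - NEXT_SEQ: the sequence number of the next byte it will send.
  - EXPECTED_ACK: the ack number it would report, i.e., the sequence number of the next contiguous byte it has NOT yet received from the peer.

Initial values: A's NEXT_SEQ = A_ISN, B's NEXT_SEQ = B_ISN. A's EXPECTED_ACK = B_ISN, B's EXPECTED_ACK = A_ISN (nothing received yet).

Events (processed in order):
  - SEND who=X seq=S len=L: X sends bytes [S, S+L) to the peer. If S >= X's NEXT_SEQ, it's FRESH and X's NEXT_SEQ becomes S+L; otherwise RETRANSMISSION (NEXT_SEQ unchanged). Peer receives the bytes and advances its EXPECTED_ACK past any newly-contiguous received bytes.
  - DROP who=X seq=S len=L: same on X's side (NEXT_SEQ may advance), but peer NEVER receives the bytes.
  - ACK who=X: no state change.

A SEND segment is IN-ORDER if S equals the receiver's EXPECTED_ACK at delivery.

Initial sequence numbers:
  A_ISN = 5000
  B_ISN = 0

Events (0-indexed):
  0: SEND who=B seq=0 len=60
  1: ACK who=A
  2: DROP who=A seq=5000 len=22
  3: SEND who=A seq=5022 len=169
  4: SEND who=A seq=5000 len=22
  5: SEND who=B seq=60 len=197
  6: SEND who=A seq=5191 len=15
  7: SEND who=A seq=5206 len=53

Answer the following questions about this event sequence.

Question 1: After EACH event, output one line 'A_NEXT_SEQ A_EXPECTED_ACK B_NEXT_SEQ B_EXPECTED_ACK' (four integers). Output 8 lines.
5000 60 60 5000
5000 60 60 5000
5022 60 60 5000
5191 60 60 5000
5191 60 60 5191
5191 257 257 5191
5206 257 257 5206
5259 257 257 5259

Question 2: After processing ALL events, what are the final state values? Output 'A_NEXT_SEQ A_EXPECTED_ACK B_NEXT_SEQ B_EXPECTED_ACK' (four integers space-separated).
Answer: 5259 257 257 5259

Derivation:
After event 0: A_seq=5000 A_ack=60 B_seq=60 B_ack=5000
After event 1: A_seq=5000 A_ack=60 B_seq=60 B_ack=5000
After event 2: A_seq=5022 A_ack=60 B_seq=60 B_ack=5000
After event 3: A_seq=5191 A_ack=60 B_seq=60 B_ack=5000
After event 4: A_seq=5191 A_ack=60 B_seq=60 B_ack=5191
After event 5: A_seq=5191 A_ack=257 B_seq=257 B_ack=5191
After event 6: A_seq=5206 A_ack=257 B_seq=257 B_ack=5206
After event 7: A_seq=5259 A_ack=257 B_seq=257 B_ack=5259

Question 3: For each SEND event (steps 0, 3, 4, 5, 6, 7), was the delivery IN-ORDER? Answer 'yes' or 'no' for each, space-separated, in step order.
Answer: yes no yes yes yes yes

Derivation:
Step 0: SEND seq=0 -> in-order
Step 3: SEND seq=5022 -> out-of-order
Step 4: SEND seq=5000 -> in-order
Step 5: SEND seq=60 -> in-order
Step 6: SEND seq=5191 -> in-order
Step 7: SEND seq=5206 -> in-order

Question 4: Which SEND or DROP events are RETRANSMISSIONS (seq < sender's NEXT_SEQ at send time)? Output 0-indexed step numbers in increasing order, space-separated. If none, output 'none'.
Step 0: SEND seq=0 -> fresh
Step 2: DROP seq=5000 -> fresh
Step 3: SEND seq=5022 -> fresh
Step 4: SEND seq=5000 -> retransmit
Step 5: SEND seq=60 -> fresh
Step 6: SEND seq=5191 -> fresh
Step 7: SEND seq=5206 -> fresh

Answer: 4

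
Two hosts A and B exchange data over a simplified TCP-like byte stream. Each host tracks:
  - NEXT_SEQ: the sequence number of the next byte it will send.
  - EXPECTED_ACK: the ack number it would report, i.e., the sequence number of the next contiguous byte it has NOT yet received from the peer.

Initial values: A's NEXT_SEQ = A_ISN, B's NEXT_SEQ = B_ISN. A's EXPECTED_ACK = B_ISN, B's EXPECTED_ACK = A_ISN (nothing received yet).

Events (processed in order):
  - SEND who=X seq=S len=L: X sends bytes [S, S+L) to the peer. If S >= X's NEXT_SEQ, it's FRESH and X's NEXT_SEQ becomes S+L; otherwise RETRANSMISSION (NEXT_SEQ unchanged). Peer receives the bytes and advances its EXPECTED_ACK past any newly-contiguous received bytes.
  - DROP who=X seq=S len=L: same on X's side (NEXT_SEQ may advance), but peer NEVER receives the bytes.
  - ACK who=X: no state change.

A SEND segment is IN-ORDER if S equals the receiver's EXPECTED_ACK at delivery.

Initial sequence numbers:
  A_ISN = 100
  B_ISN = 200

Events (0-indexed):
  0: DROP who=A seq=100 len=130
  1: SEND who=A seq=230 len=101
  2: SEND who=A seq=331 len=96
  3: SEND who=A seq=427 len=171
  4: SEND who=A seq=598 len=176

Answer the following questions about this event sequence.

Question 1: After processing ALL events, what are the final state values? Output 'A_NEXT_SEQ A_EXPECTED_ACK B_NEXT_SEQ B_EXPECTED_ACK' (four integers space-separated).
After event 0: A_seq=230 A_ack=200 B_seq=200 B_ack=100
After event 1: A_seq=331 A_ack=200 B_seq=200 B_ack=100
After event 2: A_seq=427 A_ack=200 B_seq=200 B_ack=100
After event 3: A_seq=598 A_ack=200 B_seq=200 B_ack=100
After event 4: A_seq=774 A_ack=200 B_seq=200 B_ack=100

Answer: 774 200 200 100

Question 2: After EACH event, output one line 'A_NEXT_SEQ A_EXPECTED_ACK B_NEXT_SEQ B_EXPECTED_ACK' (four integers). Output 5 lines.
230 200 200 100
331 200 200 100
427 200 200 100
598 200 200 100
774 200 200 100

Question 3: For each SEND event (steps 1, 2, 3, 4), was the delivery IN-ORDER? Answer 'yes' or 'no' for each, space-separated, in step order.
Step 1: SEND seq=230 -> out-of-order
Step 2: SEND seq=331 -> out-of-order
Step 3: SEND seq=427 -> out-of-order
Step 4: SEND seq=598 -> out-of-order

Answer: no no no no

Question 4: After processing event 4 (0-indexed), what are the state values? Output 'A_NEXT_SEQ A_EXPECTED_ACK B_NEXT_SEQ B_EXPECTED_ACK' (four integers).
After event 0: A_seq=230 A_ack=200 B_seq=200 B_ack=100
After event 1: A_seq=331 A_ack=200 B_seq=200 B_ack=100
After event 2: A_seq=427 A_ack=200 B_seq=200 B_ack=100
After event 3: A_seq=598 A_ack=200 B_seq=200 B_ack=100
After event 4: A_seq=774 A_ack=200 B_seq=200 B_ack=100

774 200 200 100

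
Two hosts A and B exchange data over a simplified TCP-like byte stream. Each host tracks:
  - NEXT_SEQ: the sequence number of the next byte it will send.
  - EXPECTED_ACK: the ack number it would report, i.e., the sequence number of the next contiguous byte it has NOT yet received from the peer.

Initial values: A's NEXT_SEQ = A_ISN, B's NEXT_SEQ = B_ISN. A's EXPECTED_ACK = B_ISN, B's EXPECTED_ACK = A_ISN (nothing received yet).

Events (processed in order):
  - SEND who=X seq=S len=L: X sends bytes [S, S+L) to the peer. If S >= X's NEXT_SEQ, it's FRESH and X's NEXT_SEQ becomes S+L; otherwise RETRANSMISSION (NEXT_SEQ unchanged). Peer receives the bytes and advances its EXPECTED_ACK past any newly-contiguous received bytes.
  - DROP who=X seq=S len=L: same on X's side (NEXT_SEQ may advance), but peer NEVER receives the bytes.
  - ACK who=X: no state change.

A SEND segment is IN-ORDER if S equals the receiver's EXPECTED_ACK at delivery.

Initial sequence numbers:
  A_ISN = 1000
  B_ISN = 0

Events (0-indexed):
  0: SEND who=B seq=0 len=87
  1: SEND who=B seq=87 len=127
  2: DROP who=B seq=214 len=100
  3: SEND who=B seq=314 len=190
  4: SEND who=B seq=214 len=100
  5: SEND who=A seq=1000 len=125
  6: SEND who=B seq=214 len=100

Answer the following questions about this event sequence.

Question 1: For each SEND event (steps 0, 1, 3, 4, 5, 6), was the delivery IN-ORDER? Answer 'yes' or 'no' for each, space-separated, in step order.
Step 0: SEND seq=0 -> in-order
Step 1: SEND seq=87 -> in-order
Step 3: SEND seq=314 -> out-of-order
Step 4: SEND seq=214 -> in-order
Step 5: SEND seq=1000 -> in-order
Step 6: SEND seq=214 -> out-of-order

Answer: yes yes no yes yes no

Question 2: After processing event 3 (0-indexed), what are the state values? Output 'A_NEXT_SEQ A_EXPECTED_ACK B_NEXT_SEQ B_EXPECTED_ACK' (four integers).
After event 0: A_seq=1000 A_ack=87 B_seq=87 B_ack=1000
After event 1: A_seq=1000 A_ack=214 B_seq=214 B_ack=1000
After event 2: A_seq=1000 A_ack=214 B_seq=314 B_ack=1000
After event 3: A_seq=1000 A_ack=214 B_seq=504 B_ack=1000

1000 214 504 1000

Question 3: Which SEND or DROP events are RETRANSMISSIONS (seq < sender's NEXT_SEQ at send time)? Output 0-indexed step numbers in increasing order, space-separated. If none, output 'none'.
Step 0: SEND seq=0 -> fresh
Step 1: SEND seq=87 -> fresh
Step 2: DROP seq=214 -> fresh
Step 3: SEND seq=314 -> fresh
Step 4: SEND seq=214 -> retransmit
Step 5: SEND seq=1000 -> fresh
Step 6: SEND seq=214 -> retransmit

Answer: 4 6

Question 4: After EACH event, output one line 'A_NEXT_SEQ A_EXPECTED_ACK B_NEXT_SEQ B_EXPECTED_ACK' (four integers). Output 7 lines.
1000 87 87 1000
1000 214 214 1000
1000 214 314 1000
1000 214 504 1000
1000 504 504 1000
1125 504 504 1125
1125 504 504 1125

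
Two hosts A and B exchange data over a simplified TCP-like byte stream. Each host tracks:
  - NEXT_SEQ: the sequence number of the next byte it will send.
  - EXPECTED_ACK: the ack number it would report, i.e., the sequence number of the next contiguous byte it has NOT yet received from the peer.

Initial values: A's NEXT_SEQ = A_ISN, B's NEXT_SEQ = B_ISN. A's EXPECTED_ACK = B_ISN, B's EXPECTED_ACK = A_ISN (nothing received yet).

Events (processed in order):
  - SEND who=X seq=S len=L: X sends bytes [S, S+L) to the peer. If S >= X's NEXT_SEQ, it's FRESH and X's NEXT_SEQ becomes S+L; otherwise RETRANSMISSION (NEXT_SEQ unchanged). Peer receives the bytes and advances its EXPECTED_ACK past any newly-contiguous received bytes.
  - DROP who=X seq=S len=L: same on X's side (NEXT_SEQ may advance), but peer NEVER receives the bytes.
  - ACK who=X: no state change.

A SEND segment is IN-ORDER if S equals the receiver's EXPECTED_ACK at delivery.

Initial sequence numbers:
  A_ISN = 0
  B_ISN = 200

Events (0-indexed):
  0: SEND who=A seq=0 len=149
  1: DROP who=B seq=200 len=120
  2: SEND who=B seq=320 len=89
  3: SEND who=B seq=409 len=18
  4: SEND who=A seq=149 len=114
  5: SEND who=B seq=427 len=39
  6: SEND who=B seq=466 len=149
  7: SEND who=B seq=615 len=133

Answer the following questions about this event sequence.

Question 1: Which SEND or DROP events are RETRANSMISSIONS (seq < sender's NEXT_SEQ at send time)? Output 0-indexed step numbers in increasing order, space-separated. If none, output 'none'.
Step 0: SEND seq=0 -> fresh
Step 1: DROP seq=200 -> fresh
Step 2: SEND seq=320 -> fresh
Step 3: SEND seq=409 -> fresh
Step 4: SEND seq=149 -> fresh
Step 5: SEND seq=427 -> fresh
Step 6: SEND seq=466 -> fresh
Step 7: SEND seq=615 -> fresh

Answer: none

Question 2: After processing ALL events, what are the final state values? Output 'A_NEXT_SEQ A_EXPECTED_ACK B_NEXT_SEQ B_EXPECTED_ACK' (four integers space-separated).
After event 0: A_seq=149 A_ack=200 B_seq=200 B_ack=149
After event 1: A_seq=149 A_ack=200 B_seq=320 B_ack=149
After event 2: A_seq=149 A_ack=200 B_seq=409 B_ack=149
After event 3: A_seq=149 A_ack=200 B_seq=427 B_ack=149
After event 4: A_seq=263 A_ack=200 B_seq=427 B_ack=263
After event 5: A_seq=263 A_ack=200 B_seq=466 B_ack=263
After event 6: A_seq=263 A_ack=200 B_seq=615 B_ack=263
After event 7: A_seq=263 A_ack=200 B_seq=748 B_ack=263

Answer: 263 200 748 263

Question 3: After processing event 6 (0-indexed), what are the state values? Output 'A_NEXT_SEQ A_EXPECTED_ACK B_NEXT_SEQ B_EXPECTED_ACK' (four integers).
After event 0: A_seq=149 A_ack=200 B_seq=200 B_ack=149
After event 1: A_seq=149 A_ack=200 B_seq=320 B_ack=149
After event 2: A_seq=149 A_ack=200 B_seq=409 B_ack=149
After event 3: A_seq=149 A_ack=200 B_seq=427 B_ack=149
After event 4: A_seq=263 A_ack=200 B_seq=427 B_ack=263
After event 5: A_seq=263 A_ack=200 B_seq=466 B_ack=263
After event 6: A_seq=263 A_ack=200 B_seq=615 B_ack=263

263 200 615 263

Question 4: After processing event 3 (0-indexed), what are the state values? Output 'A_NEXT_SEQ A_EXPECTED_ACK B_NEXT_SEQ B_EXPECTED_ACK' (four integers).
After event 0: A_seq=149 A_ack=200 B_seq=200 B_ack=149
After event 1: A_seq=149 A_ack=200 B_seq=320 B_ack=149
After event 2: A_seq=149 A_ack=200 B_seq=409 B_ack=149
After event 3: A_seq=149 A_ack=200 B_seq=427 B_ack=149

149 200 427 149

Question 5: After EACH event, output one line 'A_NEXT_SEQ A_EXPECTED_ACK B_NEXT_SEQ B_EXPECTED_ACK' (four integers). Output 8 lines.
149 200 200 149
149 200 320 149
149 200 409 149
149 200 427 149
263 200 427 263
263 200 466 263
263 200 615 263
263 200 748 263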